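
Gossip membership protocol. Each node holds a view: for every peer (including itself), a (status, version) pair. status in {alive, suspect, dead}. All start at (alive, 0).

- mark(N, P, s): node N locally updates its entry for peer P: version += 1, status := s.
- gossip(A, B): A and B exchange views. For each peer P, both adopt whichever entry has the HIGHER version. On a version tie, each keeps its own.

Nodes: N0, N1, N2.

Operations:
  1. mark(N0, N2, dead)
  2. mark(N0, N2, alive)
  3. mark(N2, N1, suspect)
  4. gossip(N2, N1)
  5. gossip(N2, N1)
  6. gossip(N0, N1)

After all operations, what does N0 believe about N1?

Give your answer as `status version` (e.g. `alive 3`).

Op 1: N0 marks N2=dead -> (dead,v1)
Op 2: N0 marks N2=alive -> (alive,v2)
Op 3: N2 marks N1=suspect -> (suspect,v1)
Op 4: gossip N2<->N1 -> N2.N0=(alive,v0) N2.N1=(suspect,v1) N2.N2=(alive,v0) | N1.N0=(alive,v0) N1.N1=(suspect,v1) N1.N2=(alive,v0)
Op 5: gossip N2<->N1 -> N2.N0=(alive,v0) N2.N1=(suspect,v1) N2.N2=(alive,v0) | N1.N0=(alive,v0) N1.N1=(suspect,v1) N1.N2=(alive,v0)
Op 6: gossip N0<->N1 -> N0.N0=(alive,v0) N0.N1=(suspect,v1) N0.N2=(alive,v2) | N1.N0=(alive,v0) N1.N1=(suspect,v1) N1.N2=(alive,v2)

Answer: suspect 1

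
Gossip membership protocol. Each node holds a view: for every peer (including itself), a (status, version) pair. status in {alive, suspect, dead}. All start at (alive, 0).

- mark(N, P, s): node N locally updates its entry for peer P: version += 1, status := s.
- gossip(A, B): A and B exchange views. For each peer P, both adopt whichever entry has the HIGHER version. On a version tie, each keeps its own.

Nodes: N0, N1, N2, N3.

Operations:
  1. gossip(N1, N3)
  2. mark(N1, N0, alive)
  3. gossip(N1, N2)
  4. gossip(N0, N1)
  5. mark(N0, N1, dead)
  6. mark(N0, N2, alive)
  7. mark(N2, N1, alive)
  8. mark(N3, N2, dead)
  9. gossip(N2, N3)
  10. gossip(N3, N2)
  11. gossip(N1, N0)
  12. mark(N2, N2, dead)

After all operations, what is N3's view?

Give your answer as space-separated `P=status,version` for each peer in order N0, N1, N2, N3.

Op 1: gossip N1<->N3 -> N1.N0=(alive,v0) N1.N1=(alive,v0) N1.N2=(alive,v0) N1.N3=(alive,v0) | N3.N0=(alive,v0) N3.N1=(alive,v0) N3.N2=(alive,v0) N3.N3=(alive,v0)
Op 2: N1 marks N0=alive -> (alive,v1)
Op 3: gossip N1<->N2 -> N1.N0=(alive,v1) N1.N1=(alive,v0) N1.N2=(alive,v0) N1.N3=(alive,v0) | N2.N0=(alive,v1) N2.N1=(alive,v0) N2.N2=(alive,v0) N2.N3=(alive,v0)
Op 4: gossip N0<->N1 -> N0.N0=(alive,v1) N0.N1=(alive,v0) N0.N2=(alive,v0) N0.N3=(alive,v0) | N1.N0=(alive,v1) N1.N1=(alive,v0) N1.N2=(alive,v0) N1.N3=(alive,v0)
Op 5: N0 marks N1=dead -> (dead,v1)
Op 6: N0 marks N2=alive -> (alive,v1)
Op 7: N2 marks N1=alive -> (alive,v1)
Op 8: N3 marks N2=dead -> (dead,v1)
Op 9: gossip N2<->N3 -> N2.N0=(alive,v1) N2.N1=(alive,v1) N2.N2=(dead,v1) N2.N3=(alive,v0) | N3.N0=(alive,v1) N3.N1=(alive,v1) N3.N2=(dead,v1) N3.N3=(alive,v0)
Op 10: gossip N3<->N2 -> N3.N0=(alive,v1) N3.N1=(alive,v1) N3.N2=(dead,v1) N3.N3=(alive,v0) | N2.N0=(alive,v1) N2.N1=(alive,v1) N2.N2=(dead,v1) N2.N3=(alive,v0)
Op 11: gossip N1<->N0 -> N1.N0=(alive,v1) N1.N1=(dead,v1) N1.N2=(alive,v1) N1.N3=(alive,v0) | N0.N0=(alive,v1) N0.N1=(dead,v1) N0.N2=(alive,v1) N0.N3=(alive,v0)
Op 12: N2 marks N2=dead -> (dead,v2)

Answer: N0=alive,1 N1=alive,1 N2=dead,1 N3=alive,0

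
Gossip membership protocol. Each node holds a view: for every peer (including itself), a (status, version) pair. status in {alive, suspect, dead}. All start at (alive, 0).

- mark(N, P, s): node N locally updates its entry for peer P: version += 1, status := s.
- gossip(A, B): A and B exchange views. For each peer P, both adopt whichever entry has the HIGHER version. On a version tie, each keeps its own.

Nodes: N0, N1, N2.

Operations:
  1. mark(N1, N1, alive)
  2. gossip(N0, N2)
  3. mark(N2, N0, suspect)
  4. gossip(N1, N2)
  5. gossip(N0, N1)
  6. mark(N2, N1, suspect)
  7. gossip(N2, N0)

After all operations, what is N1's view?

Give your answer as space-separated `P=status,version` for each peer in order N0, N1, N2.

Op 1: N1 marks N1=alive -> (alive,v1)
Op 2: gossip N0<->N2 -> N0.N0=(alive,v0) N0.N1=(alive,v0) N0.N2=(alive,v0) | N2.N0=(alive,v0) N2.N1=(alive,v0) N2.N2=(alive,v0)
Op 3: N2 marks N0=suspect -> (suspect,v1)
Op 4: gossip N1<->N2 -> N1.N0=(suspect,v1) N1.N1=(alive,v1) N1.N2=(alive,v0) | N2.N0=(suspect,v1) N2.N1=(alive,v1) N2.N2=(alive,v0)
Op 5: gossip N0<->N1 -> N0.N0=(suspect,v1) N0.N1=(alive,v1) N0.N2=(alive,v0) | N1.N0=(suspect,v1) N1.N1=(alive,v1) N1.N2=(alive,v0)
Op 6: N2 marks N1=suspect -> (suspect,v2)
Op 7: gossip N2<->N0 -> N2.N0=(suspect,v1) N2.N1=(suspect,v2) N2.N2=(alive,v0) | N0.N0=(suspect,v1) N0.N1=(suspect,v2) N0.N2=(alive,v0)

Answer: N0=suspect,1 N1=alive,1 N2=alive,0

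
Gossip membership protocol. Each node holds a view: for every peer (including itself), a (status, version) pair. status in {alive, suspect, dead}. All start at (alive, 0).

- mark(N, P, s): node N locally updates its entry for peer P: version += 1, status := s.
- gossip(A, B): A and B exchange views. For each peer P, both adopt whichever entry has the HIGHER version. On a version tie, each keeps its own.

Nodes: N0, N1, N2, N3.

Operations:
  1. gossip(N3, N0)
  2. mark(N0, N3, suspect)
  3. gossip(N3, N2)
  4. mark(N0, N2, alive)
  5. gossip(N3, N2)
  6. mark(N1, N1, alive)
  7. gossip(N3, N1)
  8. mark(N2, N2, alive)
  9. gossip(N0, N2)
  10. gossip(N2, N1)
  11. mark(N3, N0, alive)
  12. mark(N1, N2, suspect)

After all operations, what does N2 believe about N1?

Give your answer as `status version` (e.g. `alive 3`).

Answer: alive 1

Derivation:
Op 1: gossip N3<->N0 -> N3.N0=(alive,v0) N3.N1=(alive,v0) N3.N2=(alive,v0) N3.N3=(alive,v0) | N0.N0=(alive,v0) N0.N1=(alive,v0) N0.N2=(alive,v0) N0.N3=(alive,v0)
Op 2: N0 marks N3=suspect -> (suspect,v1)
Op 3: gossip N3<->N2 -> N3.N0=(alive,v0) N3.N1=(alive,v0) N3.N2=(alive,v0) N3.N3=(alive,v0) | N2.N0=(alive,v0) N2.N1=(alive,v0) N2.N2=(alive,v0) N2.N3=(alive,v0)
Op 4: N0 marks N2=alive -> (alive,v1)
Op 5: gossip N3<->N2 -> N3.N0=(alive,v0) N3.N1=(alive,v0) N3.N2=(alive,v0) N3.N3=(alive,v0) | N2.N0=(alive,v0) N2.N1=(alive,v0) N2.N2=(alive,v0) N2.N3=(alive,v0)
Op 6: N1 marks N1=alive -> (alive,v1)
Op 7: gossip N3<->N1 -> N3.N0=(alive,v0) N3.N1=(alive,v1) N3.N2=(alive,v0) N3.N3=(alive,v0) | N1.N0=(alive,v0) N1.N1=(alive,v1) N1.N2=(alive,v0) N1.N3=(alive,v0)
Op 8: N2 marks N2=alive -> (alive,v1)
Op 9: gossip N0<->N2 -> N0.N0=(alive,v0) N0.N1=(alive,v0) N0.N2=(alive,v1) N0.N3=(suspect,v1) | N2.N0=(alive,v0) N2.N1=(alive,v0) N2.N2=(alive,v1) N2.N3=(suspect,v1)
Op 10: gossip N2<->N1 -> N2.N0=(alive,v0) N2.N1=(alive,v1) N2.N2=(alive,v1) N2.N3=(suspect,v1) | N1.N0=(alive,v0) N1.N1=(alive,v1) N1.N2=(alive,v1) N1.N3=(suspect,v1)
Op 11: N3 marks N0=alive -> (alive,v1)
Op 12: N1 marks N2=suspect -> (suspect,v2)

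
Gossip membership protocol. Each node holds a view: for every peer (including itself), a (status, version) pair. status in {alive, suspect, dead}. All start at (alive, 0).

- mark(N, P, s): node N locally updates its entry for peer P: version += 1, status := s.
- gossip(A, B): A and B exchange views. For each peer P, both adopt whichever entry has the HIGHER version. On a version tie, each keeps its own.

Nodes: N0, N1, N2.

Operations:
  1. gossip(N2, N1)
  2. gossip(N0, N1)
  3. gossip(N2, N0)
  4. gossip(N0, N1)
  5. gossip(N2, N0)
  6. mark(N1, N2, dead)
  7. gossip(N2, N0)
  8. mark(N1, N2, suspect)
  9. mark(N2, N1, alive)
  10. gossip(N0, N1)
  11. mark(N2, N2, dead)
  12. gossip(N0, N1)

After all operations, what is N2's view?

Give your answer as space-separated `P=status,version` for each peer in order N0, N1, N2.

Op 1: gossip N2<->N1 -> N2.N0=(alive,v0) N2.N1=(alive,v0) N2.N2=(alive,v0) | N1.N0=(alive,v0) N1.N1=(alive,v0) N1.N2=(alive,v0)
Op 2: gossip N0<->N1 -> N0.N0=(alive,v0) N0.N1=(alive,v0) N0.N2=(alive,v0) | N1.N0=(alive,v0) N1.N1=(alive,v0) N1.N2=(alive,v0)
Op 3: gossip N2<->N0 -> N2.N0=(alive,v0) N2.N1=(alive,v0) N2.N2=(alive,v0) | N0.N0=(alive,v0) N0.N1=(alive,v0) N0.N2=(alive,v0)
Op 4: gossip N0<->N1 -> N0.N0=(alive,v0) N0.N1=(alive,v0) N0.N2=(alive,v0) | N1.N0=(alive,v0) N1.N1=(alive,v0) N1.N2=(alive,v0)
Op 5: gossip N2<->N0 -> N2.N0=(alive,v0) N2.N1=(alive,v0) N2.N2=(alive,v0) | N0.N0=(alive,v0) N0.N1=(alive,v0) N0.N2=(alive,v0)
Op 6: N1 marks N2=dead -> (dead,v1)
Op 7: gossip N2<->N0 -> N2.N0=(alive,v0) N2.N1=(alive,v0) N2.N2=(alive,v0) | N0.N0=(alive,v0) N0.N1=(alive,v0) N0.N2=(alive,v0)
Op 8: N1 marks N2=suspect -> (suspect,v2)
Op 9: N2 marks N1=alive -> (alive,v1)
Op 10: gossip N0<->N1 -> N0.N0=(alive,v0) N0.N1=(alive,v0) N0.N2=(suspect,v2) | N1.N0=(alive,v0) N1.N1=(alive,v0) N1.N2=(suspect,v2)
Op 11: N2 marks N2=dead -> (dead,v1)
Op 12: gossip N0<->N1 -> N0.N0=(alive,v0) N0.N1=(alive,v0) N0.N2=(suspect,v2) | N1.N0=(alive,v0) N1.N1=(alive,v0) N1.N2=(suspect,v2)

Answer: N0=alive,0 N1=alive,1 N2=dead,1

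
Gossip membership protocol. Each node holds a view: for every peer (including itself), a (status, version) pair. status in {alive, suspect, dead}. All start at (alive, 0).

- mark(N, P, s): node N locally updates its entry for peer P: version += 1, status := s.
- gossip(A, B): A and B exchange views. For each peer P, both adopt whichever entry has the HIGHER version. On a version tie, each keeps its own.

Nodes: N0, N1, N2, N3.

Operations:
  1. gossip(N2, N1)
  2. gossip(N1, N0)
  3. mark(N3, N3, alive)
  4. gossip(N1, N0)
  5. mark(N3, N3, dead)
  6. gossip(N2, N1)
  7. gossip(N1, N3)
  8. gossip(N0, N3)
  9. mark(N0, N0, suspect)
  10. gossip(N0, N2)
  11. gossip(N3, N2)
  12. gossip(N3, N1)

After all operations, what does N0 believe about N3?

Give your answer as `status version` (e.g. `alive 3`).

Answer: dead 2

Derivation:
Op 1: gossip N2<->N1 -> N2.N0=(alive,v0) N2.N1=(alive,v0) N2.N2=(alive,v0) N2.N3=(alive,v0) | N1.N0=(alive,v0) N1.N1=(alive,v0) N1.N2=(alive,v0) N1.N3=(alive,v0)
Op 2: gossip N1<->N0 -> N1.N0=(alive,v0) N1.N1=(alive,v0) N1.N2=(alive,v0) N1.N3=(alive,v0) | N0.N0=(alive,v0) N0.N1=(alive,v0) N0.N2=(alive,v0) N0.N3=(alive,v0)
Op 3: N3 marks N3=alive -> (alive,v1)
Op 4: gossip N1<->N0 -> N1.N0=(alive,v0) N1.N1=(alive,v0) N1.N2=(alive,v0) N1.N3=(alive,v0) | N0.N0=(alive,v0) N0.N1=(alive,v0) N0.N2=(alive,v0) N0.N3=(alive,v0)
Op 5: N3 marks N3=dead -> (dead,v2)
Op 6: gossip N2<->N1 -> N2.N0=(alive,v0) N2.N1=(alive,v0) N2.N2=(alive,v0) N2.N3=(alive,v0) | N1.N0=(alive,v0) N1.N1=(alive,v0) N1.N2=(alive,v0) N1.N3=(alive,v0)
Op 7: gossip N1<->N3 -> N1.N0=(alive,v0) N1.N1=(alive,v0) N1.N2=(alive,v0) N1.N3=(dead,v2) | N3.N0=(alive,v0) N3.N1=(alive,v0) N3.N2=(alive,v0) N3.N3=(dead,v2)
Op 8: gossip N0<->N3 -> N0.N0=(alive,v0) N0.N1=(alive,v0) N0.N2=(alive,v0) N0.N3=(dead,v2) | N3.N0=(alive,v0) N3.N1=(alive,v0) N3.N2=(alive,v0) N3.N3=(dead,v2)
Op 9: N0 marks N0=suspect -> (suspect,v1)
Op 10: gossip N0<->N2 -> N0.N0=(suspect,v1) N0.N1=(alive,v0) N0.N2=(alive,v0) N0.N3=(dead,v2) | N2.N0=(suspect,v1) N2.N1=(alive,v0) N2.N2=(alive,v0) N2.N3=(dead,v2)
Op 11: gossip N3<->N2 -> N3.N0=(suspect,v1) N3.N1=(alive,v0) N3.N2=(alive,v0) N3.N3=(dead,v2) | N2.N0=(suspect,v1) N2.N1=(alive,v0) N2.N2=(alive,v0) N2.N3=(dead,v2)
Op 12: gossip N3<->N1 -> N3.N0=(suspect,v1) N3.N1=(alive,v0) N3.N2=(alive,v0) N3.N3=(dead,v2) | N1.N0=(suspect,v1) N1.N1=(alive,v0) N1.N2=(alive,v0) N1.N3=(dead,v2)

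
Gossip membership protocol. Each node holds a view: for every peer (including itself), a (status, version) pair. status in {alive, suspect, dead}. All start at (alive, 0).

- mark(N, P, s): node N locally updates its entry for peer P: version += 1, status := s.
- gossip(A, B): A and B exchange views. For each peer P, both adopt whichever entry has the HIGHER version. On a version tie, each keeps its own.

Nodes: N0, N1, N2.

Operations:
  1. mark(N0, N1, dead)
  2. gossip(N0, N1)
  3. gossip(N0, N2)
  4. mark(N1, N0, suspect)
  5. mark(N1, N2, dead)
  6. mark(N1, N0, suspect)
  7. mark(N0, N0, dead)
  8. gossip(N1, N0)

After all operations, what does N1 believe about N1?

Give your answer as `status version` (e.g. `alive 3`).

Answer: dead 1

Derivation:
Op 1: N0 marks N1=dead -> (dead,v1)
Op 2: gossip N0<->N1 -> N0.N0=(alive,v0) N0.N1=(dead,v1) N0.N2=(alive,v0) | N1.N0=(alive,v0) N1.N1=(dead,v1) N1.N2=(alive,v0)
Op 3: gossip N0<->N2 -> N0.N0=(alive,v0) N0.N1=(dead,v1) N0.N2=(alive,v0) | N2.N0=(alive,v0) N2.N1=(dead,v1) N2.N2=(alive,v0)
Op 4: N1 marks N0=suspect -> (suspect,v1)
Op 5: N1 marks N2=dead -> (dead,v1)
Op 6: N1 marks N0=suspect -> (suspect,v2)
Op 7: N0 marks N0=dead -> (dead,v1)
Op 8: gossip N1<->N0 -> N1.N0=(suspect,v2) N1.N1=(dead,v1) N1.N2=(dead,v1) | N0.N0=(suspect,v2) N0.N1=(dead,v1) N0.N2=(dead,v1)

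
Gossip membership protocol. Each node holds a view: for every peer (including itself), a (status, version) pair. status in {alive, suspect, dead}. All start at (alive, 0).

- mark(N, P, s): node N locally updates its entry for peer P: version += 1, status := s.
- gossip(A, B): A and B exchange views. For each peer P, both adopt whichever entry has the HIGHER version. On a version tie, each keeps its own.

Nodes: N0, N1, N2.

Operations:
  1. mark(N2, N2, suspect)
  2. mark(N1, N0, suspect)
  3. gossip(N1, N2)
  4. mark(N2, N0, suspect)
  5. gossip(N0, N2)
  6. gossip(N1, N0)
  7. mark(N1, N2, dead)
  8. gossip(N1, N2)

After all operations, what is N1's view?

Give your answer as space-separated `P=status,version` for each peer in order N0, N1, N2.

Answer: N0=suspect,2 N1=alive,0 N2=dead,2

Derivation:
Op 1: N2 marks N2=suspect -> (suspect,v1)
Op 2: N1 marks N0=suspect -> (suspect,v1)
Op 3: gossip N1<->N2 -> N1.N0=(suspect,v1) N1.N1=(alive,v0) N1.N2=(suspect,v1) | N2.N0=(suspect,v1) N2.N1=(alive,v0) N2.N2=(suspect,v1)
Op 4: N2 marks N0=suspect -> (suspect,v2)
Op 5: gossip N0<->N2 -> N0.N0=(suspect,v2) N0.N1=(alive,v0) N0.N2=(suspect,v1) | N2.N0=(suspect,v2) N2.N1=(alive,v0) N2.N2=(suspect,v1)
Op 6: gossip N1<->N0 -> N1.N0=(suspect,v2) N1.N1=(alive,v0) N1.N2=(suspect,v1) | N0.N0=(suspect,v2) N0.N1=(alive,v0) N0.N2=(suspect,v1)
Op 7: N1 marks N2=dead -> (dead,v2)
Op 8: gossip N1<->N2 -> N1.N0=(suspect,v2) N1.N1=(alive,v0) N1.N2=(dead,v2) | N2.N0=(suspect,v2) N2.N1=(alive,v0) N2.N2=(dead,v2)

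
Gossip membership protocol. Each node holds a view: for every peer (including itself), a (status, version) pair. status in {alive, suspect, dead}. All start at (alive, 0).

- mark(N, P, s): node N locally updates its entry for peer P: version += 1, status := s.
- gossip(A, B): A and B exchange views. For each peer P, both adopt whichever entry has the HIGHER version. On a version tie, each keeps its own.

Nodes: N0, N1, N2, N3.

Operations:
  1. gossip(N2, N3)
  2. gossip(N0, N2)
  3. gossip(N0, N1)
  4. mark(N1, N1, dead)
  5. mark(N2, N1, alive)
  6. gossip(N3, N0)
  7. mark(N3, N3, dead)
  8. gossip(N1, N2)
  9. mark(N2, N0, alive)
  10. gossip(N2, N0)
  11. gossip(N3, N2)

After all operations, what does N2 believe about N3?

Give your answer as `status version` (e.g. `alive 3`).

Op 1: gossip N2<->N3 -> N2.N0=(alive,v0) N2.N1=(alive,v0) N2.N2=(alive,v0) N2.N3=(alive,v0) | N3.N0=(alive,v0) N3.N1=(alive,v0) N3.N2=(alive,v0) N3.N3=(alive,v0)
Op 2: gossip N0<->N2 -> N0.N0=(alive,v0) N0.N1=(alive,v0) N0.N2=(alive,v0) N0.N3=(alive,v0) | N2.N0=(alive,v0) N2.N1=(alive,v0) N2.N2=(alive,v0) N2.N3=(alive,v0)
Op 3: gossip N0<->N1 -> N0.N0=(alive,v0) N0.N1=(alive,v0) N0.N2=(alive,v0) N0.N3=(alive,v0) | N1.N0=(alive,v0) N1.N1=(alive,v0) N1.N2=(alive,v0) N1.N3=(alive,v0)
Op 4: N1 marks N1=dead -> (dead,v1)
Op 5: N2 marks N1=alive -> (alive,v1)
Op 6: gossip N3<->N0 -> N3.N0=(alive,v0) N3.N1=(alive,v0) N3.N2=(alive,v0) N3.N3=(alive,v0) | N0.N0=(alive,v0) N0.N1=(alive,v0) N0.N2=(alive,v0) N0.N3=(alive,v0)
Op 7: N3 marks N3=dead -> (dead,v1)
Op 8: gossip N1<->N2 -> N1.N0=(alive,v0) N1.N1=(dead,v1) N1.N2=(alive,v0) N1.N3=(alive,v0) | N2.N0=(alive,v0) N2.N1=(alive,v1) N2.N2=(alive,v0) N2.N3=(alive,v0)
Op 9: N2 marks N0=alive -> (alive,v1)
Op 10: gossip N2<->N0 -> N2.N0=(alive,v1) N2.N1=(alive,v1) N2.N2=(alive,v0) N2.N3=(alive,v0) | N0.N0=(alive,v1) N0.N1=(alive,v1) N0.N2=(alive,v0) N0.N3=(alive,v0)
Op 11: gossip N3<->N2 -> N3.N0=(alive,v1) N3.N1=(alive,v1) N3.N2=(alive,v0) N3.N3=(dead,v1) | N2.N0=(alive,v1) N2.N1=(alive,v1) N2.N2=(alive,v0) N2.N3=(dead,v1)

Answer: dead 1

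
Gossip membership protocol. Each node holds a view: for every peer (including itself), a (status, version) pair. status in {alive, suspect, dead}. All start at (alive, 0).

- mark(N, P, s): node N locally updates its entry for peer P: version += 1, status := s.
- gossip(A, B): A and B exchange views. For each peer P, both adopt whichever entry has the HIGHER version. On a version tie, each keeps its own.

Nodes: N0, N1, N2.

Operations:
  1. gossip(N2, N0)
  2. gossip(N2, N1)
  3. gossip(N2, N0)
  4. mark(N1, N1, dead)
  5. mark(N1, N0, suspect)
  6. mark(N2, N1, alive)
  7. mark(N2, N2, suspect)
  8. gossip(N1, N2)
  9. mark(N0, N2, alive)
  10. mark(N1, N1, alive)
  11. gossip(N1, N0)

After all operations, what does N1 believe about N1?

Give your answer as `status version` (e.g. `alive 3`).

Answer: alive 2

Derivation:
Op 1: gossip N2<->N0 -> N2.N0=(alive,v0) N2.N1=(alive,v0) N2.N2=(alive,v0) | N0.N0=(alive,v0) N0.N1=(alive,v0) N0.N2=(alive,v0)
Op 2: gossip N2<->N1 -> N2.N0=(alive,v0) N2.N1=(alive,v0) N2.N2=(alive,v0) | N1.N0=(alive,v0) N1.N1=(alive,v0) N1.N2=(alive,v0)
Op 3: gossip N2<->N0 -> N2.N0=(alive,v0) N2.N1=(alive,v0) N2.N2=(alive,v0) | N0.N0=(alive,v0) N0.N1=(alive,v0) N0.N2=(alive,v0)
Op 4: N1 marks N1=dead -> (dead,v1)
Op 5: N1 marks N0=suspect -> (suspect,v1)
Op 6: N2 marks N1=alive -> (alive,v1)
Op 7: N2 marks N2=suspect -> (suspect,v1)
Op 8: gossip N1<->N2 -> N1.N0=(suspect,v1) N1.N1=(dead,v1) N1.N2=(suspect,v1) | N2.N0=(suspect,v1) N2.N1=(alive,v1) N2.N2=(suspect,v1)
Op 9: N0 marks N2=alive -> (alive,v1)
Op 10: N1 marks N1=alive -> (alive,v2)
Op 11: gossip N1<->N0 -> N1.N0=(suspect,v1) N1.N1=(alive,v2) N1.N2=(suspect,v1) | N0.N0=(suspect,v1) N0.N1=(alive,v2) N0.N2=(alive,v1)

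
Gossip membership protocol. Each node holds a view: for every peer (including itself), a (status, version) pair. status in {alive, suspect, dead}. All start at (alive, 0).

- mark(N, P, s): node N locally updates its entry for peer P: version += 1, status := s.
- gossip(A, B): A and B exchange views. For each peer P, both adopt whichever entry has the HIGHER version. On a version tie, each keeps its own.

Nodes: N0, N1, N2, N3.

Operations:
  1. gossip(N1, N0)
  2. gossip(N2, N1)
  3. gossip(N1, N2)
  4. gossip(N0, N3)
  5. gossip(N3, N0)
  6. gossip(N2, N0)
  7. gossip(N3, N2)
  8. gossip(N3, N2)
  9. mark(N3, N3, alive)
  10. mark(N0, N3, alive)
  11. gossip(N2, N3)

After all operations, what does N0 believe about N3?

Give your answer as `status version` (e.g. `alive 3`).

Op 1: gossip N1<->N0 -> N1.N0=(alive,v0) N1.N1=(alive,v0) N1.N2=(alive,v0) N1.N3=(alive,v0) | N0.N0=(alive,v0) N0.N1=(alive,v0) N0.N2=(alive,v0) N0.N3=(alive,v0)
Op 2: gossip N2<->N1 -> N2.N0=(alive,v0) N2.N1=(alive,v0) N2.N2=(alive,v0) N2.N3=(alive,v0) | N1.N0=(alive,v0) N1.N1=(alive,v0) N1.N2=(alive,v0) N1.N3=(alive,v0)
Op 3: gossip N1<->N2 -> N1.N0=(alive,v0) N1.N1=(alive,v0) N1.N2=(alive,v0) N1.N3=(alive,v0) | N2.N0=(alive,v0) N2.N1=(alive,v0) N2.N2=(alive,v0) N2.N3=(alive,v0)
Op 4: gossip N0<->N3 -> N0.N0=(alive,v0) N0.N1=(alive,v0) N0.N2=(alive,v0) N0.N3=(alive,v0) | N3.N0=(alive,v0) N3.N1=(alive,v0) N3.N2=(alive,v0) N3.N3=(alive,v0)
Op 5: gossip N3<->N0 -> N3.N0=(alive,v0) N3.N1=(alive,v0) N3.N2=(alive,v0) N3.N3=(alive,v0) | N0.N0=(alive,v0) N0.N1=(alive,v0) N0.N2=(alive,v0) N0.N3=(alive,v0)
Op 6: gossip N2<->N0 -> N2.N0=(alive,v0) N2.N1=(alive,v0) N2.N2=(alive,v0) N2.N3=(alive,v0) | N0.N0=(alive,v0) N0.N1=(alive,v0) N0.N2=(alive,v0) N0.N3=(alive,v0)
Op 7: gossip N3<->N2 -> N3.N0=(alive,v0) N3.N1=(alive,v0) N3.N2=(alive,v0) N3.N3=(alive,v0) | N2.N0=(alive,v0) N2.N1=(alive,v0) N2.N2=(alive,v0) N2.N3=(alive,v0)
Op 8: gossip N3<->N2 -> N3.N0=(alive,v0) N3.N1=(alive,v0) N3.N2=(alive,v0) N3.N3=(alive,v0) | N2.N0=(alive,v0) N2.N1=(alive,v0) N2.N2=(alive,v0) N2.N3=(alive,v0)
Op 9: N3 marks N3=alive -> (alive,v1)
Op 10: N0 marks N3=alive -> (alive,v1)
Op 11: gossip N2<->N3 -> N2.N0=(alive,v0) N2.N1=(alive,v0) N2.N2=(alive,v0) N2.N3=(alive,v1) | N3.N0=(alive,v0) N3.N1=(alive,v0) N3.N2=(alive,v0) N3.N3=(alive,v1)

Answer: alive 1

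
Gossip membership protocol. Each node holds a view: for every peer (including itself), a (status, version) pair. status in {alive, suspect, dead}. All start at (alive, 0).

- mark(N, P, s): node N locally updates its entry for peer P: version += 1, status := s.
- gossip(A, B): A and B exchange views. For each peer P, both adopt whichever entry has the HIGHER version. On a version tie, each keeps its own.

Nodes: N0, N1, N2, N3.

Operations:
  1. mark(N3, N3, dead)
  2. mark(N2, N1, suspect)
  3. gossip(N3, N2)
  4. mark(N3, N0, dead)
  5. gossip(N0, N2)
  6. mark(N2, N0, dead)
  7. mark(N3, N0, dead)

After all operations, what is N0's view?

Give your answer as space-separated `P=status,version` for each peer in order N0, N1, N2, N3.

Op 1: N3 marks N3=dead -> (dead,v1)
Op 2: N2 marks N1=suspect -> (suspect,v1)
Op 3: gossip N3<->N2 -> N3.N0=(alive,v0) N3.N1=(suspect,v1) N3.N2=(alive,v0) N3.N3=(dead,v1) | N2.N0=(alive,v0) N2.N1=(suspect,v1) N2.N2=(alive,v0) N2.N3=(dead,v1)
Op 4: N3 marks N0=dead -> (dead,v1)
Op 5: gossip N0<->N2 -> N0.N0=(alive,v0) N0.N1=(suspect,v1) N0.N2=(alive,v0) N0.N3=(dead,v1) | N2.N0=(alive,v0) N2.N1=(suspect,v1) N2.N2=(alive,v0) N2.N3=(dead,v1)
Op 6: N2 marks N0=dead -> (dead,v1)
Op 7: N3 marks N0=dead -> (dead,v2)

Answer: N0=alive,0 N1=suspect,1 N2=alive,0 N3=dead,1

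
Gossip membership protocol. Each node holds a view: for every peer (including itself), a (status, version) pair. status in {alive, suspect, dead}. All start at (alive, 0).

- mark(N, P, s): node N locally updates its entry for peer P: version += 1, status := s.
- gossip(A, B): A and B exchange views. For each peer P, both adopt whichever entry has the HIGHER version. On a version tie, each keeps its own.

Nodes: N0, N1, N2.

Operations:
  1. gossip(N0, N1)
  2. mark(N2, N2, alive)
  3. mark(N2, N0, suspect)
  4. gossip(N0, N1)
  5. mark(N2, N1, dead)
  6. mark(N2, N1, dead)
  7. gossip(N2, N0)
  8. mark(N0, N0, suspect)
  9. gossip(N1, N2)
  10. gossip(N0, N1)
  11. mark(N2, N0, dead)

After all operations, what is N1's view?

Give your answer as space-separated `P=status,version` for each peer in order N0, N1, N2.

Op 1: gossip N0<->N1 -> N0.N0=(alive,v0) N0.N1=(alive,v0) N0.N2=(alive,v0) | N1.N0=(alive,v0) N1.N1=(alive,v0) N1.N2=(alive,v0)
Op 2: N2 marks N2=alive -> (alive,v1)
Op 3: N2 marks N0=suspect -> (suspect,v1)
Op 4: gossip N0<->N1 -> N0.N0=(alive,v0) N0.N1=(alive,v0) N0.N2=(alive,v0) | N1.N0=(alive,v0) N1.N1=(alive,v0) N1.N2=(alive,v0)
Op 5: N2 marks N1=dead -> (dead,v1)
Op 6: N2 marks N1=dead -> (dead,v2)
Op 7: gossip N2<->N0 -> N2.N0=(suspect,v1) N2.N1=(dead,v2) N2.N2=(alive,v1) | N0.N0=(suspect,v1) N0.N1=(dead,v2) N0.N2=(alive,v1)
Op 8: N0 marks N0=suspect -> (suspect,v2)
Op 9: gossip N1<->N2 -> N1.N0=(suspect,v1) N1.N1=(dead,v2) N1.N2=(alive,v1) | N2.N0=(suspect,v1) N2.N1=(dead,v2) N2.N2=(alive,v1)
Op 10: gossip N0<->N1 -> N0.N0=(suspect,v2) N0.N1=(dead,v2) N0.N2=(alive,v1) | N1.N0=(suspect,v2) N1.N1=(dead,v2) N1.N2=(alive,v1)
Op 11: N2 marks N0=dead -> (dead,v2)

Answer: N0=suspect,2 N1=dead,2 N2=alive,1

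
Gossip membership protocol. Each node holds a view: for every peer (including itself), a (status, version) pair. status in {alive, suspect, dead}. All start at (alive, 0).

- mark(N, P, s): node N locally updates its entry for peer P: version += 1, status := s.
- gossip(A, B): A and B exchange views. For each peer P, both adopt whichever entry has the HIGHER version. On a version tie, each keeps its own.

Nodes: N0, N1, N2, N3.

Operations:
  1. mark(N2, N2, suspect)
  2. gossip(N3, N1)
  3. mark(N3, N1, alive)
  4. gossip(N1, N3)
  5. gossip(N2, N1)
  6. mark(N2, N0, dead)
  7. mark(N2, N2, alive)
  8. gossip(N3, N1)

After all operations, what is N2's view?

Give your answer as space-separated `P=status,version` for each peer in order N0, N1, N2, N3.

Op 1: N2 marks N2=suspect -> (suspect,v1)
Op 2: gossip N3<->N1 -> N3.N0=(alive,v0) N3.N1=(alive,v0) N3.N2=(alive,v0) N3.N3=(alive,v0) | N1.N0=(alive,v0) N1.N1=(alive,v0) N1.N2=(alive,v0) N1.N3=(alive,v0)
Op 3: N3 marks N1=alive -> (alive,v1)
Op 4: gossip N1<->N3 -> N1.N0=(alive,v0) N1.N1=(alive,v1) N1.N2=(alive,v0) N1.N3=(alive,v0) | N3.N0=(alive,v0) N3.N1=(alive,v1) N3.N2=(alive,v0) N3.N3=(alive,v0)
Op 5: gossip N2<->N1 -> N2.N0=(alive,v0) N2.N1=(alive,v1) N2.N2=(suspect,v1) N2.N3=(alive,v0) | N1.N0=(alive,v0) N1.N1=(alive,v1) N1.N2=(suspect,v1) N1.N3=(alive,v0)
Op 6: N2 marks N0=dead -> (dead,v1)
Op 7: N2 marks N2=alive -> (alive,v2)
Op 8: gossip N3<->N1 -> N3.N0=(alive,v0) N3.N1=(alive,v1) N3.N2=(suspect,v1) N3.N3=(alive,v0) | N1.N0=(alive,v0) N1.N1=(alive,v1) N1.N2=(suspect,v1) N1.N3=(alive,v0)

Answer: N0=dead,1 N1=alive,1 N2=alive,2 N3=alive,0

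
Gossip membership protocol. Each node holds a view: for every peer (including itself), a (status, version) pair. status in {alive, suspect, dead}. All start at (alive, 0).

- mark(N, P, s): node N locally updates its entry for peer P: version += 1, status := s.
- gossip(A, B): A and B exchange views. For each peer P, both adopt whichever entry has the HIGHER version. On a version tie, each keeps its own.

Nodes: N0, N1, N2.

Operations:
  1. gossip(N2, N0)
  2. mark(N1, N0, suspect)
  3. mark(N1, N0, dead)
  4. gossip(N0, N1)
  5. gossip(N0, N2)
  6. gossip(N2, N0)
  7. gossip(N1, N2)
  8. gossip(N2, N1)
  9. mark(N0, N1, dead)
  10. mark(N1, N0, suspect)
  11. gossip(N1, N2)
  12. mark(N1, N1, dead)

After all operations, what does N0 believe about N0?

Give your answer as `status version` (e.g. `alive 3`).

Answer: dead 2

Derivation:
Op 1: gossip N2<->N0 -> N2.N0=(alive,v0) N2.N1=(alive,v0) N2.N2=(alive,v0) | N0.N0=(alive,v0) N0.N1=(alive,v0) N0.N2=(alive,v0)
Op 2: N1 marks N0=suspect -> (suspect,v1)
Op 3: N1 marks N0=dead -> (dead,v2)
Op 4: gossip N0<->N1 -> N0.N0=(dead,v2) N0.N1=(alive,v0) N0.N2=(alive,v0) | N1.N0=(dead,v2) N1.N1=(alive,v0) N1.N2=(alive,v0)
Op 5: gossip N0<->N2 -> N0.N0=(dead,v2) N0.N1=(alive,v0) N0.N2=(alive,v0) | N2.N0=(dead,v2) N2.N1=(alive,v0) N2.N2=(alive,v0)
Op 6: gossip N2<->N0 -> N2.N0=(dead,v2) N2.N1=(alive,v0) N2.N2=(alive,v0) | N0.N0=(dead,v2) N0.N1=(alive,v0) N0.N2=(alive,v0)
Op 7: gossip N1<->N2 -> N1.N0=(dead,v2) N1.N1=(alive,v0) N1.N2=(alive,v0) | N2.N0=(dead,v2) N2.N1=(alive,v0) N2.N2=(alive,v0)
Op 8: gossip N2<->N1 -> N2.N0=(dead,v2) N2.N1=(alive,v0) N2.N2=(alive,v0) | N1.N0=(dead,v2) N1.N1=(alive,v0) N1.N2=(alive,v0)
Op 9: N0 marks N1=dead -> (dead,v1)
Op 10: N1 marks N0=suspect -> (suspect,v3)
Op 11: gossip N1<->N2 -> N1.N0=(suspect,v3) N1.N1=(alive,v0) N1.N2=(alive,v0) | N2.N0=(suspect,v3) N2.N1=(alive,v0) N2.N2=(alive,v0)
Op 12: N1 marks N1=dead -> (dead,v1)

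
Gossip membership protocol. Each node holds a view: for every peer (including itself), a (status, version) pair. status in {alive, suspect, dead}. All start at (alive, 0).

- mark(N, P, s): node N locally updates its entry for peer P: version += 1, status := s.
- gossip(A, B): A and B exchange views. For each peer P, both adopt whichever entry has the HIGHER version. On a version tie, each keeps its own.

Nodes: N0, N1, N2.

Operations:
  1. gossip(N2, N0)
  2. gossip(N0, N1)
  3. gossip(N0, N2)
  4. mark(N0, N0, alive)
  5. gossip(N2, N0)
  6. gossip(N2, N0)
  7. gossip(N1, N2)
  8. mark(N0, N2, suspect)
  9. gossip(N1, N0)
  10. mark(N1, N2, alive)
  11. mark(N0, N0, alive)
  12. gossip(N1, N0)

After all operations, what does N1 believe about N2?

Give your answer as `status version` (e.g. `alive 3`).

Op 1: gossip N2<->N0 -> N2.N0=(alive,v0) N2.N1=(alive,v0) N2.N2=(alive,v0) | N0.N0=(alive,v0) N0.N1=(alive,v0) N0.N2=(alive,v0)
Op 2: gossip N0<->N1 -> N0.N0=(alive,v0) N0.N1=(alive,v0) N0.N2=(alive,v0) | N1.N0=(alive,v0) N1.N1=(alive,v0) N1.N2=(alive,v0)
Op 3: gossip N0<->N2 -> N0.N0=(alive,v0) N0.N1=(alive,v0) N0.N2=(alive,v0) | N2.N0=(alive,v0) N2.N1=(alive,v0) N2.N2=(alive,v0)
Op 4: N0 marks N0=alive -> (alive,v1)
Op 5: gossip N2<->N0 -> N2.N0=(alive,v1) N2.N1=(alive,v0) N2.N2=(alive,v0) | N0.N0=(alive,v1) N0.N1=(alive,v0) N0.N2=(alive,v0)
Op 6: gossip N2<->N0 -> N2.N0=(alive,v1) N2.N1=(alive,v0) N2.N2=(alive,v0) | N0.N0=(alive,v1) N0.N1=(alive,v0) N0.N2=(alive,v0)
Op 7: gossip N1<->N2 -> N1.N0=(alive,v1) N1.N1=(alive,v0) N1.N2=(alive,v0) | N2.N0=(alive,v1) N2.N1=(alive,v0) N2.N2=(alive,v0)
Op 8: N0 marks N2=suspect -> (suspect,v1)
Op 9: gossip N1<->N0 -> N1.N0=(alive,v1) N1.N1=(alive,v0) N1.N2=(suspect,v1) | N0.N0=(alive,v1) N0.N1=(alive,v0) N0.N2=(suspect,v1)
Op 10: N1 marks N2=alive -> (alive,v2)
Op 11: N0 marks N0=alive -> (alive,v2)
Op 12: gossip N1<->N0 -> N1.N0=(alive,v2) N1.N1=(alive,v0) N1.N2=(alive,v2) | N0.N0=(alive,v2) N0.N1=(alive,v0) N0.N2=(alive,v2)

Answer: alive 2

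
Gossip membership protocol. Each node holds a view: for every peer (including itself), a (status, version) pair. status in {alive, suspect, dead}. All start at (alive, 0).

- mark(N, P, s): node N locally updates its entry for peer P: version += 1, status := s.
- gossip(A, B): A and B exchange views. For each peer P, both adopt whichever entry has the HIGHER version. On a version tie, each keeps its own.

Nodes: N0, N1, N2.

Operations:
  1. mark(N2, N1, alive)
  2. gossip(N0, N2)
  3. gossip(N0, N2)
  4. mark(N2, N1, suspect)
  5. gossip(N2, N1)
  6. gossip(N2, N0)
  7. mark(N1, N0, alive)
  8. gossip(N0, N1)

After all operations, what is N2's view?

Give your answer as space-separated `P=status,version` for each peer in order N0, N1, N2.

Op 1: N2 marks N1=alive -> (alive,v1)
Op 2: gossip N0<->N2 -> N0.N0=(alive,v0) N0.N1=(alive,v1) N0.N2=(alive,v0) | N2.N0=(alive,v0) N2.N1=(alive,v1) N2.N2=(alive,v0)
Op 3: gossip N0<->N2 -> N0.N0=(alive,v0) N0.N1=(alive,v1) N0.N2=(alive,v0) | N2.N0=(alive,v0) N2.N1=(alive,v1) N2.N2=(alive,v0)
Op 4: N2 marks N1=suspect -> (suspect,v2)
Op 5: gossip N2<->N1 -> N2.N0=(alive,v0) N2.N1=(suspect,v2) N2.N2=(alive,v0) | N1.N0=(alive,v0) N1.N1=(suspect,v2) N1.N2=(alive,v0)
Op 6: gossip N2<->N0 -> N2.N0=(alive,v0) N2.N1=(suspect,v2) N2.N2=(alive,v0) | N0.N0=(alive,v0) N0.N1=(suspect,v2) N0.N2=(alive,v0)
Op 7: N1 marks N0=alive -> (alive,v1)
Op 8: gossip N0<->N1 -> N0.N0=(alive,v1) N0.N1=(suspect,v2) N0.N2=(alive,v0) | N1.N0=(alive,v1) N1.N1=(suspect,v2) N1.N2=(alive,v0)

Answer: N0=alive,0 N1=suspect,2 N2=alive,0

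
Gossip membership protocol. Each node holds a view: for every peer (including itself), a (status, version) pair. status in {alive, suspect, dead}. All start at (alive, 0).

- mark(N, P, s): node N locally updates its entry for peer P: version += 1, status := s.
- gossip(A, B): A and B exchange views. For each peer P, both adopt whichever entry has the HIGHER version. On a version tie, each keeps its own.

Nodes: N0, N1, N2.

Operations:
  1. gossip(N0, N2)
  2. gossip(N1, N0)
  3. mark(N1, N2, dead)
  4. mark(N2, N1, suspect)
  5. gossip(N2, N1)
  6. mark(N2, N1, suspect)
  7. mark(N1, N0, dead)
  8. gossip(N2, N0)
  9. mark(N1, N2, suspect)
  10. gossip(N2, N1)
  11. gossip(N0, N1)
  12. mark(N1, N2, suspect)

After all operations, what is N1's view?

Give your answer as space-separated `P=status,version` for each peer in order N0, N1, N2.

Op 1: gossip N0<->N2 -> N0.N0=(alive,v0) N0.N1=(alive,v0) N0.N2=(alive,v0) | N2.N0=(alive,v0) N2.N1=(alive,v0) N2.N2=(alive,v0)
Op 2: gossip N1<->N0 -> N1.N0=(alive,v0) N1.N1=(alive,v0) N1.N2=(alive,v0) | N0.N0=(alive,v0) N0.N1=(alive,v0) N0.N2=(alive,v0)
Op 3: N1 marks N2=dead -> (dead,v1)
Op 4: N2 marks N1=suspect -> (suspect,v1)
Op 5: gossip N2<->N1 -> N2.N0=(alive,v0) N2.N1=(suspect,v1) N2.N2=(dead,v1) | N1.N0=(alive,v0) N1.N1=(suspect,v1) N1.N2=(dead,v1)
Op 6: N2 marks N1=suspect -> (suspect,v2)
Op 7: N1 marks N0=dead -> (dead,v1)
Op 8: gossip N2<->N0 -> N2.N0=(alive,v0) N2.N1=(suspect,v2) N2.N2=(dead,v1) | N0.N0=(alive,v0) N0.N1=(suspect,v2) N0.N2=(dead,v1)
Op 9: N1 marks N2=suspect -> (suspect,v2)
Op 10: gossip N2<->N1 -> N2.N0=(dead,v1) N2.N1=(suspect,v2) N2.N2=(suspect,v2) | N1.N0=(dead,v1) N1.N1=(suspect,v2) N1.N2=(suspect,v2)
Op 11: gossip N0<->N1 -> N0.N0=(dead,v1) N0.N1=(suspect,v2) N0.N2=(suspect,v2) | N1.N0=(dead,v1) N1.N1=(suspect,v2) N1.N2=(suspect,v2)
Op 12: N1 marks N2=suspect -> (suspect,v3)

Answer: N0=dead,1 N1=suspect,2 N2=suspect,3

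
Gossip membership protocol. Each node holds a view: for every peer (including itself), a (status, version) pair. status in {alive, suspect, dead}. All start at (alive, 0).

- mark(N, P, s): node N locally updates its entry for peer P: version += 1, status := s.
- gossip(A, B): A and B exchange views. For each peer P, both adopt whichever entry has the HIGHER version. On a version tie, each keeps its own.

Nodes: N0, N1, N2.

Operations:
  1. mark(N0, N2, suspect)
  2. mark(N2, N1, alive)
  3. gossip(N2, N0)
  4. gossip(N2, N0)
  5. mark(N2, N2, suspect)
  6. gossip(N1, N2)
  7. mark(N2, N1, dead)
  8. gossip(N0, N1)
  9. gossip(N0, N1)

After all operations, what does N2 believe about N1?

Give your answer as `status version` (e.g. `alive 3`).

Op 1: N0 marks N2=suspect -> (suspect,v1)
Op 2: N2 marks N1=alive -> (alive,v1)
Op 3: gossip N2<->N0 -> N2.N0=(alive,v0) N2.N1=(alive,v1) N2.N2=(suspect,v1) | N0.N0=(alive,v0) N0.N1=(alive,v1) N0.N2=(suspect,v1)
Op 4: gossip N2<->N0 -> N2.N0=(alive,v0) N2.N1=(alive,v1) N2.N2=(suspect,v1) | N0.N0=(alive,v0) N0.N1=(alive,v1) N0.N2=(suspect,v1)
Op 5: N2 marks N2=suspect -> (suspect,v2)
Op 6: gossip N1<->N2 -> N1.N0=(alive,v0) N1.N1=(alive,v1) N1.N2=(suspect,v2) | N2.N0=(alive,v0) N2.N1=(alive,v1) N2.N2=(suspect,v2)
Op 7: N2 marks N1=dead -> (dead,v2)
Op 8: gossip N0<->N1 -> N0.N0=(alive,v0) N0.N1=(alive,v1) N0.N2=(suspect,v2) | N1.N0=(alive,v0) N1.N1=(alive,v1) N1.N2=(suspect,v2)
Op 9: gossip N0<->N1 -> N0.N0=(alive,v0) N0.N1=(alive,v1) N0.N2=(suspect,v2) | N1.N0=(alive,v0) N1.N1=(alive,v1) N1.N2=(suspect,v2)

Answer: dead 2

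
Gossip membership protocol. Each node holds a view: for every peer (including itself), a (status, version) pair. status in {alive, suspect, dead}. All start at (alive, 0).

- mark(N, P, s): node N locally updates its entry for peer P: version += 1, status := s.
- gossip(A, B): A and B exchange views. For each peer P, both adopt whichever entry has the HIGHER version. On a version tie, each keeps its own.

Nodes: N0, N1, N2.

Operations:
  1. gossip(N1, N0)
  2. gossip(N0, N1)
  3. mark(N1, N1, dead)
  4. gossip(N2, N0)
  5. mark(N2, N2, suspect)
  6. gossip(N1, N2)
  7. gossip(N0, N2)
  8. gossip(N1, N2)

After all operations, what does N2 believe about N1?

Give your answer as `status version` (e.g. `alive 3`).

Answer: dead 1

Derivation:
Op 1: gossip N1<->N0 -> N1.N0=(alive,v0) N1.N1=(alive,v0) N1.N2=(alive,v0) | N0.N0=(alive,v0) N0.N1=(alive,v0) N0.N2=(alive,v0)
Op 2: gossip N0<->N1 -> N0.N0=(alive,v0) N0.N1=(alive,v0) N0.N2=(alive,v0) | N1.N0=(alive,v0) N1.N1=(alive,v0) N1.N2=(alive,v0)
Op 3: N1 marks N1=dead -> (dead,v1)
Op 4: gossip N2<->N0 -> N2.N0=(alive,v0) N2.N1=(alive,v0) N2.N2=(alive,v0) | N0.N0=(alive,v0) N0.N1=(alive,v0) N0.N2=(alive,v0)
Op 5: N2 marks N2=suspect -> (suspect,v1)
Op 6: gossip N1<->N2 -> N1.N0=(alive,v0) N1.N1=(dead,v1) N1.N2=(suspect,v1) | N2.N0=(alive,v0) N2.N1=(dead,v1) N2.N2=(suspect,v1)
Op 7: gossip N0<->N2 -> N0.N0=(alive,v0) N0.N1=(dead,v1) N0.N2=(suspect,v1) | N2.N0=(alive,v0) N2.N1=(dead,v1) N2.N2=(suspect,v1)
Op 8: gossip N1<->N2 -> N1.N0=(alive,v0) N1.N1=(dead,v1) N1.N2=(suspect,v1) | N2.N0=(alive,v0) N2.N1=(dead,v1) N2.N2=(suspect,v1)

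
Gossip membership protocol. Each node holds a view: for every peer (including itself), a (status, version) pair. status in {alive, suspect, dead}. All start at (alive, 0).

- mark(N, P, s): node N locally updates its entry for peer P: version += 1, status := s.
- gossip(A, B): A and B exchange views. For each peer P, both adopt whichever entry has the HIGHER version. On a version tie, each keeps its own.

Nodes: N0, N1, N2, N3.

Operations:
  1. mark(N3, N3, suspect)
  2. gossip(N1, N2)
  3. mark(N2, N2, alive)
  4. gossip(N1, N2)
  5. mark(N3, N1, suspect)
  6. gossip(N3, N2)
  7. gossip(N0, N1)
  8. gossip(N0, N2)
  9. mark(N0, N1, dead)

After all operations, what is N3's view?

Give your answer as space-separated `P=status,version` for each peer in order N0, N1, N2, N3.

Answer: N0=alive,0 N1=suspect,1 N2=alive,1 N3=suspect,1

Derivation:
Op 1: N3 marks N3=suspect -> (suspect,v1)
Op 2: gossip N1<->N2 -> N1.N0=(alive,v0) N1.N1=(alive,v0) N1.N2=(alive,v0) N1.N3=(alive,v0) | N2.N0=(alive,v0) N2.N1=(alive,v0) N2.N2=(alive,v0) N2.N3=(alive,v0)
Op 3: N2 marks N2=alive -> (alive,v1)
Op 4: gossip N1<->N2 -> N1.N0=(alive,v0) N1.N1=(alive,v0) N1.N2=(alive,v1) N1.N3=(alive,v0) | N2.N0=(alive,v0) N2.N1=(alive,v0) N2.N2=(alive,v1) N2.N3=(alive,v0)
Op 5: N3 marks N1=suspect -> (suspect,v1)
Op 6: gossip N3<->N2 -> N3.N0=(alive,v0) N3.N1=(suspect,v1) N3.N2=(alive,v1) N3.N3=(suspect,v1) | N2.N0=(alive,v0) N2.N1=(suspect,v1) N2.N2=(alive,v1) N2.N3=(suspect,v1)
Op 7: gossip N0<->N1 -> N0.N0=(alive,v0) N0.N1=(alive,v0) N0.N2=(alive,v1) N0.N3=(alive,v0) | N1.N0=(alive,v0) N1.N1=(alive,v0) N1.N2=(alive,v1) N1.N3=(alive,v0)
Op 8: gossip N0<->N2 -> N0.N0=(alive,v0) N0.N1=(suspect,v1) N0.N2=(alive,v1) N0.N3=(suspect,v1) | N2.N0=(alive,v0) N2.N1=(suspect,v1) N2.N2=(alive,v1) N2.N3=(suspect,v1)
Op 9: N0 marks N1=dead -> (dead,v2)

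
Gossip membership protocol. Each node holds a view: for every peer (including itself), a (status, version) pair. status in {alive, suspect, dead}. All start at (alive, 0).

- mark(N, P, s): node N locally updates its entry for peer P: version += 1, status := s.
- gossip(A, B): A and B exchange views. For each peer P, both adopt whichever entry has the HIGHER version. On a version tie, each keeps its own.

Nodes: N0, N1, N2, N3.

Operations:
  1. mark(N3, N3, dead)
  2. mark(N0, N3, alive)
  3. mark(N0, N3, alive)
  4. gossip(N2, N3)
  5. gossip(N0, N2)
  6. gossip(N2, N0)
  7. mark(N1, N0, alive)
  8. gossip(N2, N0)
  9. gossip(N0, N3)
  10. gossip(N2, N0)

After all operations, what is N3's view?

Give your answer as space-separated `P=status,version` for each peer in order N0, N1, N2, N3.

Op 1: N3 marks N3=dead -> (dead,v1)
Op 2: N0 marks N3=alive -> (alive,v1)
Op 3: N0 marks N3=alive -> (alive,v2)
Op 4: gossip N2<->N3 -> N2.N0=(alive,v0) N2.N1=(alive,v0) N2.N2=(alive,v0) N2.N3=(dead,v1) | N3.N0=(alive,v0) N3.N1=(alive,v0) N3.N2=(alive,v0) N3.N3=(dead,v1)
Op 5: gossip N0<->N2 -> N0.N0=(alive,v0) N0.N1=(alive,v0) N0.N2=(alive,v0) N0.N3=(alive,v2) | N2.N0=(alive,v0) N2.N1=(alive,v0) N2.N2=(alive,v0) N2.N3=(alive,v2)
Op 6: gossip N2<->N0 -> N2.N0=(alive,v0) N2.N1=(alive,v0) N2.N2=(alive,v0) N2.N3=(alive,v2) | N0.N0=(alive,v0) N0.N1=(alive,v0) N0.N2=(alive,v0) N0.N3=(alive,v2)
Op 7: N1 marks N0=alive -> (alive,v1)
Op 8: gossip N2<->N0 -> N2.N0=(alive,v0) N2.N1=(alive,v0) N2.N2=(alive,v0) N2.N3=(alive,v2) | N0.N0=(alive,v0) N0.N1=(alive,v0) N0.N2=(alive,v0) N0.N3=(alive,v2)
Op 9: gossip N0<->N3 -> N0.N0=(alive,v0) N0.N1=(alive,v0) N0.N2=(alive,v0) N0.N3=(alive,v2) | N3.N0=(alive,v0) N3.N1=(alive,v0) N3.N2=(alive,v0) N3.N3=(alive,v2)
Op 10: gossip N2<->N0 -> N2.N0=(alive,v0) N2.N1=(alive,v0) N2.N2=(alive,v0) N2.N3=(alive,v2) | N0.N0=(alive,v0) N0.N1=(alive,v0) N0.N2=(alive,v0) N0.N3=(alive,v2)

Answer: N0=alive,0 N1=alive,0 N2=alive,0 N3=alive,2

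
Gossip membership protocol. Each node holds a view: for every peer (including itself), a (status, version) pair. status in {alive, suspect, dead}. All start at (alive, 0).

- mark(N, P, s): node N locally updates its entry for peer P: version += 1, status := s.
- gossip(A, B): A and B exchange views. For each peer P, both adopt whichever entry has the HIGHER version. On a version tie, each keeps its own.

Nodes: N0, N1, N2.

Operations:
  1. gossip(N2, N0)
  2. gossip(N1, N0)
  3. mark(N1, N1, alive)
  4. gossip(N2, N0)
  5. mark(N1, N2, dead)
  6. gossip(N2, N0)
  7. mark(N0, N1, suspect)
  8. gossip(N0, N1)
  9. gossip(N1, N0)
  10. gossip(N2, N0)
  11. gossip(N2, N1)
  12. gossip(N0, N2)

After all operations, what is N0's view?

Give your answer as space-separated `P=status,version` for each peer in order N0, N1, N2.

Answer: N0=alive,0 N1=suspect,1 N2=dead,1

Derivation:
Op 1: gossip N2<->N0 -> N2.N0=(alive,v0) N2.N1=(alive,v0) N2.N2=(alive,v0) | N0.N0=(alive,v0) N0.N1=(alive,v0) N0.N2=(alive,v0)
Op 2: gossip N1<->N0 -> N1.N0=(alive,v0) N1.N1=(alive,v0) N1.N2=(alive,v0) | N0.N0=(alive,v0) N0.N1=(alive,v0) N0.N2=(alive,v0)
Op 3: N1 marks N1=alive -> (alive,v1)
Op 4: gossip N2<->N0 -> N2.N0=(alive,v0) N2.N1=(alive,v0) N2.N2=(alive,v0) | N0.N0=(alive,v0) N0.N1=(alive,v0) N0.N2=(alive,v0)
Op 5: N1 marks N2=dead -> (dead,v1)
Op 6: gossip N2<->N0 -> N2.N0=(alive,v0) N2.N1=(alive,v0) N2.N2=(alive,v0) | N0.N0=(alive,v0) N0.N1=(alive,v0) N0.N2=(alive,v0)
Op 7: N0 marks N1=suspect -> (suspect,v1)
Op 8: gossip N0<->N1 -> N0.N0=(alive,v0) N0.N1=(suspect,v1) N0.N2=(dead,v1) | N1.N0=(alive,v0) N1.N1=(alive,v1) N1.N2=(dead,v1)
Op 9: gossip N1<->N0 -> N1.N0=(alive,v0) N1.N1=(alive,v1) N1.N2=(dead,v1) | N0.N0=(alive,v0) N0.N1=(suspect,v1) N0.N2=(dead,v1)
Op 10: gossip N2<->N0 -> N2.N0=(alive,v0) N2.N1=(suspect,v1) N2.N2=(dead,v1) | N0.N0=(alive,v0) N0.N1=(suspect,v1) N0.N2=(dead,v1)
Op 11: gossip N2<->N1 -> N2.N0=(alive,v0) N2.N1=(suspect,v1) N2.N2=(dead,v1) | N1.N0=(alive,v0) N1.N1=(alive,v1) N1.N2=(dead,v1)
Op 12: gossip N0<->N2 -> N0.N0=(alive,v0) N0.N1=(suspect,v1) N0.N2=(dead,v1) | N2.N0=(alive,v0) N2.N1=(suspect,v1) N2.N2=(dead,v1)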